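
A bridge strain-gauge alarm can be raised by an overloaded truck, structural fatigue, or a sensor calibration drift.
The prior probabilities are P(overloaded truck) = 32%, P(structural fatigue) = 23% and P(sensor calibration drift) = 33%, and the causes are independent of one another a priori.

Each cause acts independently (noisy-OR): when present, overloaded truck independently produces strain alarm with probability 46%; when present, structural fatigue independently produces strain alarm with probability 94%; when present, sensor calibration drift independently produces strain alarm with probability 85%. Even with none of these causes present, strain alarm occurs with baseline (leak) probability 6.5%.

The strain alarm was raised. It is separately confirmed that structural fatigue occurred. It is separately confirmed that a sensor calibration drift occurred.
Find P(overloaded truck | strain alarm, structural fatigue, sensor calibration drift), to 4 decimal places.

P(overloaded truck | strain alarm, structural fatigue, sensor calibration drift) ≈ 0.3208

Under noisy-OR, P(strain alarm | causes) = 1 − (1−0.065)·∏(1−qᵢ) over the active causes.
Numerator (weight on configurations with overloaded truck): 0.995456·0.32 = 0.318546
Denominator P(strain alarm | structural fatigue, sensor calibration drift): 0.991585·0.68 + 0.995456·0.32 = 0.992824
P(overloaded truck | strain alarm, structural fatigue, sensor calibration drift) = 0.318546/0.992824 ≈ 0.3208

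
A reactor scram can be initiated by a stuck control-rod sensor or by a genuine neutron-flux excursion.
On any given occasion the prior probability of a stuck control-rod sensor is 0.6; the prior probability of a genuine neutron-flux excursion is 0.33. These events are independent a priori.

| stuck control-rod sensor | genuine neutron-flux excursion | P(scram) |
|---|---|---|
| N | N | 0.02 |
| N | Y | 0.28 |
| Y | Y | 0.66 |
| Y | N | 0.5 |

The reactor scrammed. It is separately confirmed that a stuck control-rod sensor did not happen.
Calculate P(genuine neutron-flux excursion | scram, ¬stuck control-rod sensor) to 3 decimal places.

P(genuine neutron-flux excursion | scram, ¬stuck control-rod sensor) ≈ 0.873

Enumerate both values of genuine neutron-flux excursion and weight by the priors:
  P(scram | ¬stuck control-rod sensor) = 0.02·0.67 + 0.28·0.33
        = 0.013400 + 0.092400 = 0.105800
Keeping only the genuine neutron-flux excursion-present terms gives 0.092400, so
  P(genuine neutron-flux excursion | scram, ¬stuck control-rod sensor) = 0.092400 / 0.105800 ≈ 0.873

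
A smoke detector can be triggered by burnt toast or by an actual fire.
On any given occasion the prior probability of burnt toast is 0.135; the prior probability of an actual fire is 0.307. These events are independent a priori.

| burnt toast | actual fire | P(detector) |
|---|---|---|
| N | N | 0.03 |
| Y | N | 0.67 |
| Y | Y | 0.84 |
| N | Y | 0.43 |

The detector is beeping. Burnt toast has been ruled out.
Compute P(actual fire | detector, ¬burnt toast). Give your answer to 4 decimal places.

P(actual fire | detector, ¬burnt toast) ≈ 0.8639

P(detector | ¬burnt toast) = 0.03·0.693 + 0.43·0.307 = 0.020790 + 0.132010 = 0.152800
Restricting to configurations with actual fire present: 0.43·0.307 = 0.132010.
Hence the posterior is 0.132010/0.152800 ≈ 0.8639.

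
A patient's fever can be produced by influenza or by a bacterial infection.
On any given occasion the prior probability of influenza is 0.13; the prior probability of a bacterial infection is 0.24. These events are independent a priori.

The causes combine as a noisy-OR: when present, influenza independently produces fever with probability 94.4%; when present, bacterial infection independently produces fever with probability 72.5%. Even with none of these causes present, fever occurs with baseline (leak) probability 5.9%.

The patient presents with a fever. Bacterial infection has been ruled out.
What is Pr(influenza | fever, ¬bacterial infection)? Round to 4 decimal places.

Under noisy-OR, P(fever | causes) = 1 − (1−0.059)·∏(1−qᵢ) over the active causes.
Numerator (weight on configurations with influenza): 0.947304×0.13 = 0.123150
Denominator P(fever | ¬bacterial infection): 0.059×0.87 + 0.947304×0.13 = 0.174480
P(influenza | fever, ¬bacterial infection) = 0.123150/0.174480 ≈ 0.7058

Pr(influenza | fever, ¬bacterial infection) ≈ 0.7058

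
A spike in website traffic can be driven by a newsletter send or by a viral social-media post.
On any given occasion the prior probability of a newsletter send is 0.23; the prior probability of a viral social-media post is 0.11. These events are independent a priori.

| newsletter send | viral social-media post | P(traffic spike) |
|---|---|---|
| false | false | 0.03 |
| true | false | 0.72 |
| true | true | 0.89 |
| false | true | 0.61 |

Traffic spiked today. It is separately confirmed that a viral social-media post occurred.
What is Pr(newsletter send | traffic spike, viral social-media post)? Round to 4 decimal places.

By total probability over both values of newsletter send:
  P(traffic spike | viral social-media post) = 0.61·0.77 + 0.89·0.23
        = 0.469700 + 0.204700 = 0.674400
The terms with newsletter send present sum to 0.204700, so
  P(newsletter send | traffic spike, viral social-media post) = 0.204700 / 0.674400 ≈ 0.3035

Pr(newsletter send | traffic spike, viral social-media post) ≈ 0.3035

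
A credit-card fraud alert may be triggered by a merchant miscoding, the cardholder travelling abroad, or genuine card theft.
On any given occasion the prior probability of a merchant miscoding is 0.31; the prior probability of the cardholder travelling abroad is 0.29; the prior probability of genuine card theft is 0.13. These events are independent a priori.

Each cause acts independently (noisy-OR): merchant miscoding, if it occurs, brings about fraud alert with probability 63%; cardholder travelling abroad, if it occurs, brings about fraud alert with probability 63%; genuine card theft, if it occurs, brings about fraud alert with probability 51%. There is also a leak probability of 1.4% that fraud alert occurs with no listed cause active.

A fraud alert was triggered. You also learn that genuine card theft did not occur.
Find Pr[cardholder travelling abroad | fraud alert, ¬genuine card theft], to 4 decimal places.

Under noisy-OR, P(fraud alert | causes) = 1 − (1−0.014)·∏(1−qᵢ) over the active causes.
For the numerator, keep only cardholder travelling abroad=true terms: 0.127100 + 0.077765 = 0.204865
Normalizer over all consistent configurations: 0.014×0.69×0.71 + 0.63518×0.69×0.29 + 0.63518×0.31×0.71 + 0.865017×0.31×0.29 = 0.351527
Posterior = 0.204865 / 0.351527 ≈ 0.5828

Pr[cardholder travelling abroad | fraud alert, ¬genuine card theft] ≈ 0.5828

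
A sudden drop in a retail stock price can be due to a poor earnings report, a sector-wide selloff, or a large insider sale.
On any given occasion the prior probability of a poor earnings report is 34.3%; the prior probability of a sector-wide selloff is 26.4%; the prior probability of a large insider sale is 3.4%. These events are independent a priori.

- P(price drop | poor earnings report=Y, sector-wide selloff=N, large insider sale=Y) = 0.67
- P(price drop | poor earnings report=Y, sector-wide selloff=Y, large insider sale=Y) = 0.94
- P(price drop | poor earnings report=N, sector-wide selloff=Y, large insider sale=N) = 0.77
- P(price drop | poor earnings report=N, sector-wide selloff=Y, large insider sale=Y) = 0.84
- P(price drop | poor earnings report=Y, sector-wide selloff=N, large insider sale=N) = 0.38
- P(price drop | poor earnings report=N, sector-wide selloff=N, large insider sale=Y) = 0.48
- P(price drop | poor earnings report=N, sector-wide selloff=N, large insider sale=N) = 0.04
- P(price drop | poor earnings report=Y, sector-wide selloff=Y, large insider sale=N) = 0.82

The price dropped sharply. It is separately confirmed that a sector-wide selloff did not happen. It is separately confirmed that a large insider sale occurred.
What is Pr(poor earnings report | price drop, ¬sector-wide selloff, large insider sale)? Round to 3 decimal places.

P(price drop | ¬sector-wide selloff, large insider sale) = 0.48*0.657 + 0.67*0.343 = 0.315360 + 0.229810 = 0.545170
The poor earnings report-present share is 0.67*0.343 = 0.229810.
P(poor earnings report | price drop, ¬sector-wide selloff, large insider sale) = 0.229810 / 0.545170 ≈ 0.422

Pr(poor earnings report | price drop, ¬sector-wide selloff, large insider sale) ≈ 0.422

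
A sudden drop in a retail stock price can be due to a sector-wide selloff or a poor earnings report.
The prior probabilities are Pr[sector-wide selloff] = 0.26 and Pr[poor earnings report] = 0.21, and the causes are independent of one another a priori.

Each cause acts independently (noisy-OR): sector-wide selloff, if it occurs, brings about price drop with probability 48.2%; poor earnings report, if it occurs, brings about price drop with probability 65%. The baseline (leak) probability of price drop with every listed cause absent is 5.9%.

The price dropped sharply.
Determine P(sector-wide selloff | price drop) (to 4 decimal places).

P(sector-wide selloff | price drop) ≈ 0.5205

Under noisy-OR, P(price drop | causes) = 1 − (1−0.059)·∏(1−qᵢ) over the active causes.
Enumerate the 4 (sector-wide selloff, poor earnings report) configurations and weight by the priors:
  P(price drop) = 0.059×0.74×0.79 + 0.67065×0.74×0.21 + 0.512562×0.26×0.79 + 0.829397×0.26×0.21
        = 0.034491 + 0.104219 + 0.105280 + 0.045285 = 0.289275
Keeping only the sector-wide selloff-present terms gives 0.150565, so
  P(sector-wide selloff | price drop) = 0.150565 / 0.289275 ≈ 0.5205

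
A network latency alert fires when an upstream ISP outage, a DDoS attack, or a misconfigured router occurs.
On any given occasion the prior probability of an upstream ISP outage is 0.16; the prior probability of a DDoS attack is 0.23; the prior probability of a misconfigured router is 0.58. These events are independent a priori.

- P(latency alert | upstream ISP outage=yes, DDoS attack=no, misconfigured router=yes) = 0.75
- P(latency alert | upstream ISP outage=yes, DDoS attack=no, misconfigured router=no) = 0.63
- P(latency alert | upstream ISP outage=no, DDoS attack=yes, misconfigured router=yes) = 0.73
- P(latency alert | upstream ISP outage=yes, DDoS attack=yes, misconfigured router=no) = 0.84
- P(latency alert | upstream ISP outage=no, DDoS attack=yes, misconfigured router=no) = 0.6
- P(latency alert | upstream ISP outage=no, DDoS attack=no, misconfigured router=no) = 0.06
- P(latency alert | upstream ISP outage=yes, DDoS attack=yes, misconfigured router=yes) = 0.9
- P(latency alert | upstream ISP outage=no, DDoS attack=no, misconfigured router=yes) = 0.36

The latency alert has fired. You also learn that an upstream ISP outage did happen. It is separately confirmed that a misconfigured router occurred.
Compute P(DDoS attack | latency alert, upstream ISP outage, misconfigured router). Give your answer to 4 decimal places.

P(latency alert | upstream ISP outage, misconfigured router) = 0.75·0.77 + 0.9·0.23 = 0.577500 + 0.207000 = 0.784500
Of this, 0.207000 comes from 0.9·0.23 (the DDoS attack=true cases).
So P(DDoS attack | latency alert, upstream ISP outage, misconfigured router) = 0.207000/0.784500 ≈ 0.2639.

P(DDoS attack | latency alert, upstream ISP outage, misconfigured router) ≈ 0.2639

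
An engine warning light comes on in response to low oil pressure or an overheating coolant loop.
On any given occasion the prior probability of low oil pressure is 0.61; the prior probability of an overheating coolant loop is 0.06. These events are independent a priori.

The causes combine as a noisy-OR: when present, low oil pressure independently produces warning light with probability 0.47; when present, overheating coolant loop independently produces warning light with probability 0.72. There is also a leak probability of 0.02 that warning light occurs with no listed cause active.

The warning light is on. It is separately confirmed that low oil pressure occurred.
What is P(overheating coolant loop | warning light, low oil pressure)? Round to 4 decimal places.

Under noisy-OR, P(warning light | causes) = 1 − (1−0.02)·∏(1−qᵢ) over the active causes.
P(warning light | low oil pressure) = 0.4806×0.94 + 0.854568×0.06 = 0.451764 + 0.051274 = 0.503038
The overheating coolant loop-present share is 0.854568×0.06 = 0.051274.
So P(overheating coolant loop | warning light, low oil pressure) = 0.051274/0.503038 ≈ 0.1019.

P(overheating coolant loop | warning light, low oil pressure) ≈ 0.1019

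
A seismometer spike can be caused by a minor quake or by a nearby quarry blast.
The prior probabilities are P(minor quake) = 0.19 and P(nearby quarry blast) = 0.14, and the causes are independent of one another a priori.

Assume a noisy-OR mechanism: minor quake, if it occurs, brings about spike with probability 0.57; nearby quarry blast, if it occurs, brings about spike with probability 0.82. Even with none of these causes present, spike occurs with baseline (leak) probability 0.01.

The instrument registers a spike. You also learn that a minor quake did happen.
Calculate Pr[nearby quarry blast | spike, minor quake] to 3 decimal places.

Under noisy-OR, P(spike | causes) = 1 − (1−0.01)·∏(1−qᵢ) over the active causes.
Sum P(spike|·) weighted by the priors over both values of nearby quarry blast:
  P(spike | minor quake) = 0.5743×0.86 + 0.923374×0.14
        = 0.493898 + 0.129272 = 0.623170
The terms with nearby quarry blast present sum to 0.129272, so
  P(nearby quarry blast | spike, minor quake) = 0.129272 / 0.623170 ≈ 0.207

Pr[nearby quarry blast | spike, minor quake] ≈ 0.207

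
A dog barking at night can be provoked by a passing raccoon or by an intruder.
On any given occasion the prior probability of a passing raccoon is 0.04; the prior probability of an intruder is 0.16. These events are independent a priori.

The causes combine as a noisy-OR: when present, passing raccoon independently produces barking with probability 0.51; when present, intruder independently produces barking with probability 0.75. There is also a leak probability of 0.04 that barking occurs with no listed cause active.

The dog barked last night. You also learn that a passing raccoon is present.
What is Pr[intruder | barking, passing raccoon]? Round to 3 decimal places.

Under noisy-OR, P(barking | causes) = 1 − (1−0.04)·∏(1−qᵢ) over the active causes.
P(barking | passing raccoon) = 0.5296×0.84 + 0.8824×0.16 = 0.444864 + 0.141184 = 0.586048
Restricting to configurations with intruder present: 0.8824×0.16 = 0.141184.
P(intruder | barking, passing raccoon) = 0.141184 / 0.586048 ≈ 0.241

Pr[intruder | barking, passing raccoon] ≈ 0.241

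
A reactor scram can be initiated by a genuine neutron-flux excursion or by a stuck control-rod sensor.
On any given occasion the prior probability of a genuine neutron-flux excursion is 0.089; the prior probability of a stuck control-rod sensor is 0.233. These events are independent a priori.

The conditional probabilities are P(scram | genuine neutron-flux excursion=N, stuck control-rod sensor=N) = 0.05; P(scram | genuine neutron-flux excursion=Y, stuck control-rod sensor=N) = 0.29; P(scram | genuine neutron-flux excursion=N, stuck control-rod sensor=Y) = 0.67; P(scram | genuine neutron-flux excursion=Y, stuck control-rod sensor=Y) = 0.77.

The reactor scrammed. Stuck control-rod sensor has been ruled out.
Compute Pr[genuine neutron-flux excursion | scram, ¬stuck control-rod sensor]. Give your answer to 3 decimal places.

P(scram | ¬stuck control-rod sensor) = 0.05·0.911 + 0.29·0.089 = 0.045550 + 0.025810 = 0.071360
The genuine neutron-flux excursion-present share is 0.29·0.089 = 0.025810.
P(genuine neutron-flux excursion | scram, ¬stuck control-rod sensor) = 0.025810 / 0.071360 ≈ 0.362

Pr[genuine neutron-flux excursion | scram, ¬stuck control-rod sensor] ≈ 0.362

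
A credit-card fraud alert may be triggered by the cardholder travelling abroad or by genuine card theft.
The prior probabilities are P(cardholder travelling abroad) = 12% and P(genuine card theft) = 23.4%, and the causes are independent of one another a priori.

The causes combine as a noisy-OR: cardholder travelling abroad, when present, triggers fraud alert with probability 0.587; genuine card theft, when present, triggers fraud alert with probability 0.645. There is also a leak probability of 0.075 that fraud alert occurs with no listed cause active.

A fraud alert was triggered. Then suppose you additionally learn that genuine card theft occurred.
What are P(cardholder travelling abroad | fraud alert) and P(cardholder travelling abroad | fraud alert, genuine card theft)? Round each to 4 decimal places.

P(cardholder travelling abroad | fraud alert) ≈ 0.3004; P(cardholder travelling abroad | fraud alert, genuine card theft) ≈ 0.1493

Under noisy-OR, P(fraud alert | causes) = 1 − (1−0.075)·∏(1−qᵢ) over the active causes.
P(fraud alert) = 0.075·0.88·0.766 + 0.671625·0.88·0.234 + 0.617975·0.12·0.766 + 0.864381·0.12·0.234 = 0.050556 + 0.138301 + 0.056804 + 0.024272 = 0.269933
The cardholder travelling abroad-present share is 0.056804 + 0.024272 = 0.081076.
Hence the posterior is 0.081076/0.269933 ≈ 0.3004.

Now condition on the additional information:
P(fraud alert | genuine card theft) = 0.671625*0.88 + 0.864381*0.12 = 0.591030 + 0.103726 = 0.694756
Of this, 0.103726 comes from 0.864381*0.12 (the cardholder travelling abroad=true cases).
So P(cardholder travelling abroad | fraud alert, genuine card theft) = 0.103726/0.694756 ≈ 0.1493.
The drop from 0.3004 to 0.1493 is the explaining-away (discounting) effect.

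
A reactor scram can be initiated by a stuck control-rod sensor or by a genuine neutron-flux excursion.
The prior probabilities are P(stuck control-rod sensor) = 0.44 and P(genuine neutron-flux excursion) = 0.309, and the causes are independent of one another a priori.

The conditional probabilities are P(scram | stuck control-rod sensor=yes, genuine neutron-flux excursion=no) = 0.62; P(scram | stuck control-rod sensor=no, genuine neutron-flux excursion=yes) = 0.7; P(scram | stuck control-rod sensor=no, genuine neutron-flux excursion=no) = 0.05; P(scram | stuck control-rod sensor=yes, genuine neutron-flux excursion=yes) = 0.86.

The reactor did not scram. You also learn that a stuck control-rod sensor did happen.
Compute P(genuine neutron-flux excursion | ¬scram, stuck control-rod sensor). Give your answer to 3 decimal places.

P(genuine neutron-flux excursion | ¬scram, stuck control-rod sensor) ≈ 0.141

By total probability over both values of genuine neutron-flux excursion:
  P(¬scram | stuck control-rod sensor) = 0.38×0.691 + 0.14×0.309
        = 0.262580 + 0.043260 = 0.305840
Configurations with genuine neutron-flux excursion contribute 0.043260, so
  P(genuine neutron-flux excursion | ¬scram, stuck control-rod sensor) = 0.043260 / 0.305840 ≈ 0.141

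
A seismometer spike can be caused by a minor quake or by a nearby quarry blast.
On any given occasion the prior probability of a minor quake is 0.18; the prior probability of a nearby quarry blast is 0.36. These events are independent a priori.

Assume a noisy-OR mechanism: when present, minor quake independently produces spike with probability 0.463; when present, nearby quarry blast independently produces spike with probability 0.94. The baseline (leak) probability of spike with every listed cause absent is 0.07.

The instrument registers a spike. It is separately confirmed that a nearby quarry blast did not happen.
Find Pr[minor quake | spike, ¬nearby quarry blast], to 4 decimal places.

Pr[minor quake | spike, ¬nearby quarry blast] ≈ 0.6109

Under noisy-OR, P(spike | causes) = 1 − (1−0.07)·∏(1−qᵢ) over the active causes.
Enumerate both values of minor quake and weight by the priors:
  P(spike | ¬nearby quarry blast) = 0.07*0.82 + 0.50059*0.18
        = 0.057400 + 0.090106 = 0.147506
The terms with minor quake present sum to 0.090106, so
  P(minor quake | spike, ¬nearby quarry blast) = 0.090106 / 0.147506 ≈ 0.6109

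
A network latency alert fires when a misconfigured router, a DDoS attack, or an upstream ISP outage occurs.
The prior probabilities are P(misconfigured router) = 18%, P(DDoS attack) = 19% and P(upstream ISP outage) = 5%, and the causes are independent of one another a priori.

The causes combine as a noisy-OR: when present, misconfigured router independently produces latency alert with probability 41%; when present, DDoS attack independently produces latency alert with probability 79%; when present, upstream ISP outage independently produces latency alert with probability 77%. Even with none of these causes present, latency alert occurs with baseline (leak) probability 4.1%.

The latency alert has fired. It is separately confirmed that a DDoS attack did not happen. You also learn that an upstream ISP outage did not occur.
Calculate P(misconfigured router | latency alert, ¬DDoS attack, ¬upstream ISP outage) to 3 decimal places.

P(misconfigured router | latency alert, ¬DDoS attack, ¬upstream ISP outage) ≈ 0.699

Under noisy-OR, P(latency alert | causes) = 1 − (1−0.041)·∏(1−qᵢ) over the active causes.
Enumerate both values of misconfigured router and weight by the priors:
  P(latency alert | ¬DDoS attack, ¬upstream ISP outage) = 0.041*0.82 + 0.43419*0.18
        = 0.033620 + 0.078154 = 0.111774
Keeping only the misconfigured router-present terms gives 0.078154, so
  P(misconfigured router | latency alert, ¬DDoS attack, ¬upstream ISP outage) = 0.078154 / 0.111774 ≈ 0.699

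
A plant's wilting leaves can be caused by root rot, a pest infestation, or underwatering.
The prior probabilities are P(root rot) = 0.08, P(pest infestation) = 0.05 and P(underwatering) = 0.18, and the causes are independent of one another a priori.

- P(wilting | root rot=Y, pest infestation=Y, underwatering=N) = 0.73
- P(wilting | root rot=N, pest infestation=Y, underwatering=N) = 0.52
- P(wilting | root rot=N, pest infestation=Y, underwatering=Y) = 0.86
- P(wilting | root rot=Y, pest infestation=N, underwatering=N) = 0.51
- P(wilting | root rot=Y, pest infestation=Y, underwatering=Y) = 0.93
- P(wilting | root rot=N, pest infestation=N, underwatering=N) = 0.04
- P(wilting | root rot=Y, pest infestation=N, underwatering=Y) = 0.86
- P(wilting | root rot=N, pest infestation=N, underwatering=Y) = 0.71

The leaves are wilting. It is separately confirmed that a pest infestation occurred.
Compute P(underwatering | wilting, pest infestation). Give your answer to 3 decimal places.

P(underwatering | wilting, pest infestation) ≈ 0.261

Sum P(wilting|·) weighted by the priors over the 4 (root rot, underwatering) configurations:
  P(wilting | pest infestation) = 0.52*0.92*0.82 + 0.86*0.92*0.18 + 0.73*0.08*0.82 + 0.93*0.08*0.18
        = 0.392288 + 0.142416 + 0.047888 + 0.013392 = 0.595984
Configurations with underwatering contribute 0.155808, so
  P(underwatering | wilting, pest infestation) = 0.155808 / 0.595984 ≈ 0.261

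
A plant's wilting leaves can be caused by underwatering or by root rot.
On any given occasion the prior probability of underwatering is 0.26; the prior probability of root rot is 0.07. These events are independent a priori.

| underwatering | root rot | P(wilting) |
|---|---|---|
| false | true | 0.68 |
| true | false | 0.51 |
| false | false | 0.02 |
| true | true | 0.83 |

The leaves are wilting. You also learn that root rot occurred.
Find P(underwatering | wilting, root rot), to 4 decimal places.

P(underwatering | wilting, root rot) ≈ 0.3001

P(wilting | root rot) = 0.68×0.74 + 0.83×0.26 = 0.503200 + 0.215800 = 0.719000
Restricting to configurations with underwatering present: 0.83×0.26 = 0.215800.
So P(underwatering | wilting, root rot) = 0.215800/0.719000 ≈ 0.3001.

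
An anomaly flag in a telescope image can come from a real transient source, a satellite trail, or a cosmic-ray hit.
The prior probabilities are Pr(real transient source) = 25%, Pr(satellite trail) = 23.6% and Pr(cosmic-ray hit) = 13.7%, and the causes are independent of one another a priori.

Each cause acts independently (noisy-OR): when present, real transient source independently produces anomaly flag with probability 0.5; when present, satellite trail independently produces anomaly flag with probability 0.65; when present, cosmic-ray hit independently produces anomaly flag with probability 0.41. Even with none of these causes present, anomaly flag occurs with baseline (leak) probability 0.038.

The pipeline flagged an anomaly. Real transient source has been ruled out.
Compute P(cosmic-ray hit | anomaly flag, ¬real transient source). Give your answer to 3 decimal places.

Under noisy-OR, P(anomaly flag | causes) = 1 − (1−0.038)·∏(1−qᵢ) over the active causes.
For the numerator, keep only cosmic-ray hit=true terms: 0.045261 + 0.025909 = 0.071170
Normalizer over all consistent configurations: 0.038×0.764×0.863 + 0.43242×0.764×0.137 + 0.6633×0.236×0.863 + 0.801347×0.236×0.137 = 0.231318
P(cosmic-ray hit | anomaly flag, ¬real transient source) = 0.071170/0.231318 ≈ 0.308

P(cosmic-ray hit | anomaly flag, ¬real transient source) ≈ 0.308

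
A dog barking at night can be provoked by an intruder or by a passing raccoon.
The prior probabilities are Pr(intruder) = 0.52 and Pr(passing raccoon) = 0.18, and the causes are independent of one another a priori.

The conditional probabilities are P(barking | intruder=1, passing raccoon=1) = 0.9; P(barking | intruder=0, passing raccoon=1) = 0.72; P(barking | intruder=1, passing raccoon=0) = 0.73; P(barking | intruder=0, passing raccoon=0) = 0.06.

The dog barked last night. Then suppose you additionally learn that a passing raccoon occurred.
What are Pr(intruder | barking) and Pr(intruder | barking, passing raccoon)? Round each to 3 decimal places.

Pr(intruder | barking) ≈ 0.822; Pr(intruder | barking, passing raccoon) ≈ 0.575

By total probability over the 4 (intruder, passing raccoon) configurations:
  P(barking) = 0.06·0.48·0.82 + 0.72·0.48·0.18 + 0.73·0.52·0.82 + 0.9·0.52·0.18
        = 0.023616 + 0.062208 + 0.311272 + 0.084240 = 0.481336
The terms with intruder present sum to 0.395512, so
  P(intruder | barking) = 0.395512 / 0.481336 ≈ 0.822

With the extra evidence:
Enumerate both values of intruder and weight by the priors:
  P(barking | passing raccoon) = 0.72·0.48 + 0.9·0.52
        = 0.345600 + 0.468000 = 0.813600
Keeping only the intruder-present terms gives 0.468000, so
  P(intruder | barking, passing raccoon) = 0.468000 / 0.813600 ≈ 0.575
The drop from 0.822 to 0.575 is the explaining-away (discounting) effect.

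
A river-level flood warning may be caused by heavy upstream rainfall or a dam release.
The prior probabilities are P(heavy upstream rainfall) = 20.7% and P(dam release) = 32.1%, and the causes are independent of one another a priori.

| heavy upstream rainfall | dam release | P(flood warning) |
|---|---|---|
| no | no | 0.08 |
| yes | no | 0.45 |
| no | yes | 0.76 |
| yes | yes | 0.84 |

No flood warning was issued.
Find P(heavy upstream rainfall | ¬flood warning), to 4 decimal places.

Numerator (weight on configurations with heavy upstream rainfall): 0.077304 + 0.010632 = 0.087936
Normalizer over all consistent configurations: 0.92*0.793*0.679 + 0.24*0.793*0.321 + 0.55*0.207*0.679 + 0.16*0.207*0.321 = 0.644400
P(heavy upstream rainfall | ¬flood warning) = 0.087936/0.644400 ≈ 0.1365

P(heavy upstream rainfall | ¬flood warning) ≈ 0.1365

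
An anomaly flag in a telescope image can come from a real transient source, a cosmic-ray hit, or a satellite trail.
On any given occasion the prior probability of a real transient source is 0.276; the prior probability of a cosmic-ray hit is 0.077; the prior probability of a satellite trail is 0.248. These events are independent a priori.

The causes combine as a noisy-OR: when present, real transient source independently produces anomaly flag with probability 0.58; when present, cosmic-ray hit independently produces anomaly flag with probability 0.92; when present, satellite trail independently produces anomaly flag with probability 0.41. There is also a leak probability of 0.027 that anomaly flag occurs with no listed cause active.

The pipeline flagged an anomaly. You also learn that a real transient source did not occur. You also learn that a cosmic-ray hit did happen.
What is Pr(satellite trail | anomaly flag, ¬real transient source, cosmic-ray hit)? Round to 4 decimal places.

Pr(satellite trail | anomaly flag, ¬real transient source, cosmic-ray hit) ≈ 0.2544

Under noisy-OR, P(anomaly flag | causes) = 1 − (1−0.027)·∏(1−qᵢ) over the active causes.
P(anomaly flag | ¬real transient source, cosmic-ray hit) = 0.92216*0.752 + 0.954074*0.248 = 0.693464 + 0.236610 = 0.930074
Of this, 0.236610 comes from 0.954074*0.248 (the satellite trail=true cases).
P(satellite trail | anomaly flag, ¬real transient source, cosmic-ray hit) = 0.236610 / 0.930074 ≈ 0.2544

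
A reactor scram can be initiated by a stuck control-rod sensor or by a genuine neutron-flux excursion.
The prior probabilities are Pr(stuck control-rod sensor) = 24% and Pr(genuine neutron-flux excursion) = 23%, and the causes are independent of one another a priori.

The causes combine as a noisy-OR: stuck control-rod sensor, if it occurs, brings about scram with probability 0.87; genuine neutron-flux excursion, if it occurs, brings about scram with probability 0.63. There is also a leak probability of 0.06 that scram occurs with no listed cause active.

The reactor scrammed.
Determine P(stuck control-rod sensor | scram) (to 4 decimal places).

Under noisy-OR, P(scram | causes) = 1 − (1−0.06)·∏(1−qᵢ) over the active causes.
P(scram) = 0.06×0.76×0.77 + 0.6522×0.76×0.23 + 0.8778×0.24×0.77 + 0.954786×0.24×0.23 = 0.035112 + 0.114005 + 0.162217 + 0.052704 = 0.364038
The stuck control-rod sensor-present share is 0.162217 + 0.052704 = 0.214921.
P(stuck control-rod sensor | scram) = 0.214921 / 0.364038 ≈ 0.5904

P(stuck control-rod sensor | scram) ≈ 0.5904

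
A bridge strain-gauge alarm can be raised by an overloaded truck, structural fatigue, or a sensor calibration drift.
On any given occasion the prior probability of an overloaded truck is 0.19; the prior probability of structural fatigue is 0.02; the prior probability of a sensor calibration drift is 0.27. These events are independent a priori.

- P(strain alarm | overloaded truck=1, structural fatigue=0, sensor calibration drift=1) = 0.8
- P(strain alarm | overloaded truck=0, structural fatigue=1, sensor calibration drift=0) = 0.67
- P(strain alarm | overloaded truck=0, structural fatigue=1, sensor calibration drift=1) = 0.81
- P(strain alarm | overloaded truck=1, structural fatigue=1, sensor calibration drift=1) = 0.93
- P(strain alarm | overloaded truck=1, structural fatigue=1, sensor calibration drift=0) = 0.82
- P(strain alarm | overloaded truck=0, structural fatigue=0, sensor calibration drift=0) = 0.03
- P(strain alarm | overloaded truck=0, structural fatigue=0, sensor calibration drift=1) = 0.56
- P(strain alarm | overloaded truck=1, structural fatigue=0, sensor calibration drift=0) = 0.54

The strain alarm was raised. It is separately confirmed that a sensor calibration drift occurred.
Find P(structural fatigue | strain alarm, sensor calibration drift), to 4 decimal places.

P(structural fatigue | strain alarm, sensor calibration drift) ≈ 0.0273

For the numerator, keep only structural fatigue=true terms: 0.013122 + 0.003534 = 0.016656
Normalizer over all consistent configurations: 0.56·0.81·0.98 + 0.81·0.81·0.02 + 0.8·0.19·0.98 + 0.93·0.19·0.02 = 0.610144
Posterior = 0.016656 / 0.610144 ≈ 0.0273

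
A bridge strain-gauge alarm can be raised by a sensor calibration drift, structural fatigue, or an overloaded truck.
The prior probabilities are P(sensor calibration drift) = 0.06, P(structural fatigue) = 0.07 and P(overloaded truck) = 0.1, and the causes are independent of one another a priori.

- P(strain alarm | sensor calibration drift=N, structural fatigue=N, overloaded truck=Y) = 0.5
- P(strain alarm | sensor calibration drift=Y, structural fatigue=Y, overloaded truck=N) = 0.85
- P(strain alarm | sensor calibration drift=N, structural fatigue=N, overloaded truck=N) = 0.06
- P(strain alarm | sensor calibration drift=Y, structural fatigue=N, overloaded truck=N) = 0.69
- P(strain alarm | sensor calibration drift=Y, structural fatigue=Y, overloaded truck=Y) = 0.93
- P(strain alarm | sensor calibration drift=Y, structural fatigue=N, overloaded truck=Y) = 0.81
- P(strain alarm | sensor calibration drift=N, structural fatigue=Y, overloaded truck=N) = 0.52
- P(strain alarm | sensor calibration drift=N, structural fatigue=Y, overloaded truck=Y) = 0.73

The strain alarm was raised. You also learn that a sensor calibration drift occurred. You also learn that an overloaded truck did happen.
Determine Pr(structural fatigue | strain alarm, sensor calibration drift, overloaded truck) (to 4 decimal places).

Enumerate both values of structural fatigue and weight by the priors:
  P(strain alarm | sensor calibration drift, overloaded truck) = 0.81*0.93 + 0.93*0.07
        = 0.753300 + 0.065100 = 0.818400
Configurations with structural fatigue contribute 0.065100, so
  P(structural fatigue | strain alarm, sensor calibration drift, overloaded truck) = 0.065100 / 0.818400 ≈ 0.0795

Pr(structural fatigue | strain alarm, sensor calibration drift, overloaded truck) ≈ 0.0795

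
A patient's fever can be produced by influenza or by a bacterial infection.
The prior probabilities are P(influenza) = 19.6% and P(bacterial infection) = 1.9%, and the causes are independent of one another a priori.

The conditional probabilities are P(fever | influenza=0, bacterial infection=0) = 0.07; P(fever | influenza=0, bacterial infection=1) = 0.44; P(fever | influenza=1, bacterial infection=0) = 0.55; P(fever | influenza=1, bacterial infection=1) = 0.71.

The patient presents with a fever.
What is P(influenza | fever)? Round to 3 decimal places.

P(fever) = 0.07*0.804*0.981 + 0.44*0.804*0.019 + 0.55*0.196*0.981 + 0.71*0.196*0.019 = 0.055211 + 0.006721 + 0.105752 + 0.002644 = 0.170328
Of this, 0.108396 comes from 0.105752 + 0.002644 (the influenza=true cases).
So P(influenza | fever) = 0.108396/0.170328 ≈ 0.636.

P(influenza | fever) ≈ 0.636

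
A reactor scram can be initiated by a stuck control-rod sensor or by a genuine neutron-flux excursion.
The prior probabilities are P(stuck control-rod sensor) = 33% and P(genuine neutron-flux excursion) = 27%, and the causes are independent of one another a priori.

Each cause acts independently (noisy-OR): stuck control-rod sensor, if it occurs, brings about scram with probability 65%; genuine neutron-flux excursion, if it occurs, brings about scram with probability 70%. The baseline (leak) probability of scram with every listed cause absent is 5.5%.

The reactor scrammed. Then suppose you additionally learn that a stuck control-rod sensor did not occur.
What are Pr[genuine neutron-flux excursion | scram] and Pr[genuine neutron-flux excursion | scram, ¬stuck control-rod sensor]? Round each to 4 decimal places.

Pr[genuine neutron-flux excursion | scram] ≈ 0.5273; Pr[genuine neutron-flux excursion | scram, ¬stuck control-rod sensor] ≈ 0.8281

Under noisy-OR, P(scram | causes) = 1 − (1−0.055)·∏(1−qᵢ) over the active causes.
P(scram) = 0.055*0.67*0.73 + 0.7165*0.67*0.27 + 0.66925*0.33*0.73 + 0.900775*0.33*0.27 = 0.026901 + 0.129615 + 0.161222 + 0.080259 = 0.397997
The genuine neutron-flux excursion-present share is 0.129615 + 0.080259 = 0.209874.
Hence the posterior is 0.209874/0.397997 ≈ 0.5273.

With the extra evidence:
P(scram | ¬stuck control-rod sensor) = 0.055·0.73 + 0.7165·0.27 = 0.040150 + 0.193455 = 0.233605
Restricting to configurations with genuine neutron-flux excursion present: 0.7165·0.27 = 0.193455.
P(genuine neutron-flux excursion | scram, ¬stuck control-rod sensor) = 0.193455 / 0.233605 ≈ 0.8281
With stuck control-rod sensor excluded, genuine neutron-flux excursion must carry more of the explanatory weight for the scram.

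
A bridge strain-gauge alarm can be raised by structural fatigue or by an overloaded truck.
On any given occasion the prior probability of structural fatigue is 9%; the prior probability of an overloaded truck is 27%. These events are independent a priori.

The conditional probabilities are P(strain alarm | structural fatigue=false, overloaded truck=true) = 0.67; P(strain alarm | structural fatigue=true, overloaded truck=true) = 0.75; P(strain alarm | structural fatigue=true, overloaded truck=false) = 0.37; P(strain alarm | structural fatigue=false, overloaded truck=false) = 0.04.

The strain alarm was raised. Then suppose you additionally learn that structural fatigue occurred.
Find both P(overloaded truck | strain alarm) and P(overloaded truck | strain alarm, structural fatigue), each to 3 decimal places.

Numerator (weight on configurations with overloaded truck): 0.164619 + 0.018225 = 0.182844
Denominator P(strain alarm): 0.04×0.91×0.73 + 0.67×0.91×0.27 + 0.37×0.09×0.73 + 0.75×0.09×0.27 = 0.233725
P(overloaded truck | strain alarm) = 0.182844/0.233725 ≈ 0.782

With the extra evidence:
Numerator (weight on configurations with overloaded truck): 0.75×0.27 = 0.202500
Denominator P(strain alarm | structural fatigue): 0.37×0.73 + 0.75×0.27 = 0.472600
Posterior = 0.202500 / 0.472600 ≈ 0.428

P(overloaded truck | strain alarm) ≈ 0.782; P(overloaded truck | strain alarm, structural fatigue) ≈ 0.428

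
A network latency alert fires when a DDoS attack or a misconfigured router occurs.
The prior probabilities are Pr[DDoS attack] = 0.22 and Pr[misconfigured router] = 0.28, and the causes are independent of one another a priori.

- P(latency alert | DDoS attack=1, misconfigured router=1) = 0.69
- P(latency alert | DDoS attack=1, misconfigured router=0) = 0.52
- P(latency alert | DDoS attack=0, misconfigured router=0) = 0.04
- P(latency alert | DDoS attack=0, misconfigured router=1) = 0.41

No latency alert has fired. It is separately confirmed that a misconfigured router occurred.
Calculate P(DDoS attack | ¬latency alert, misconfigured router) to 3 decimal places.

P(DDoS attack | ¬latency alert, misconfigured router) ≈ 0.129

Enumerate both values of DDoS attack and weight by the priors:
  P(¬latency alert | misconfigured router) = 0.59·0.78 + 0.31·0.22
        = 0.460200 + 0.068200 = 0.528400
Keeping only the DDoS attack-present terms gives 0.068200, so
  P(DDoS attack | ¬latency alert, misconfigured router) = 0.068200 / 0.528400 ≈ 0.129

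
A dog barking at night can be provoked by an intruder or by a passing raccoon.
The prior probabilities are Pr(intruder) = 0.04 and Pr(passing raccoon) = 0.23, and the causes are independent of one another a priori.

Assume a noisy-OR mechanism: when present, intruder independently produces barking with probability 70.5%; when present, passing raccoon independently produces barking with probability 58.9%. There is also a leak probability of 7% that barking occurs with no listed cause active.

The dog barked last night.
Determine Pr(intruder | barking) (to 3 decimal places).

Under noisy-OR, P(barking | causes) = 1 − (1−0.07)·∏(1−qᵢ) over the active causes.
P(barking) = 0.07×0.96×0.77 + 0.61777×0.96×0.23 + 0.72565×0.04×0.77 + 0.887242×0.04×0.23 = 0.051744 + 0.136404 + 0.022350 + 0.008163 = 0.218661
Of this, 0.030513 comes from 0.022350 + 0.008163 (the intruder=true cases).
So P(intruder | barking) = 0.030513/0.218661 ≈ 0.140.

Pr(intruder | barking) ≈ 0.140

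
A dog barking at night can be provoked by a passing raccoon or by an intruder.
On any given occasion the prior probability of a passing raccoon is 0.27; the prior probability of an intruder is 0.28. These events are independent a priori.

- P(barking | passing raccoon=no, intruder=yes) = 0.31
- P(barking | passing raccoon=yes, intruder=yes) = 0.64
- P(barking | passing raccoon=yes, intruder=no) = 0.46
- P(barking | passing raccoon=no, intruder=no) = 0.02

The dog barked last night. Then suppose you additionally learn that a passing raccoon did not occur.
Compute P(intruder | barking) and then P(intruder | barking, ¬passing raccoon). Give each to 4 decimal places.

P(intruder | barking) ≈ 0.5279; P(intruder | barking, ¬passing raccoon) ≈ 0.8577

Enumerate the 4 (passing raccoon, intruder) configurations and weight by the priors:
  P(barking) = 0.02·0.73·0.72 + 0.31·0.73·0.28 + 0.46·0.27·0.72 + 0.64·0.27·0.28
        = 0.010512 + 0.063364 + 0.089424 + 0.048384 = 0.211684
Configurations with intruder contribute 0.111748, so
  P(intruder | barking) = 0.111748 / 0.211684 ≈ 0.5279

Now also conditioning on passing raccoon≠true:
Numerator (weight on configurations with intruder): 0.31*0.28 = 0.086800
The normalizing constant is 0.02*0.72 + 0.31*0.28 = 0.101200
P(intruder | barking, ¬passing raccoon) = 0.086800/0.101200 ≈ 0.8577
Ruling out passing raccoon raises the posterior on intruder — the flip side of explaining away.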